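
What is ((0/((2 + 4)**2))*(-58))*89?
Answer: 0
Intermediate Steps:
((0/((2 + 4)**2))*(-58))*89 = ((0/(6**2))*(-58))*89 = ((0/36)*(-58))*89 = ((0*(1/36))*(-58))*89 = (0*(-58))*89 = 0*89 = 0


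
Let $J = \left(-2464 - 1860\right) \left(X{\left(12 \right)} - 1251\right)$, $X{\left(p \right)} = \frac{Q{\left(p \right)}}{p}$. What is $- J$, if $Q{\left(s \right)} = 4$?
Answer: $- \frac{16223648}{3} \approx -5.4079 \cdot 10^{6}$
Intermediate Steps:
$X{\left(p \right)} = \frac{4}{p}$
$J = \frac{16223648}{3}$ ($J = \left(-2464 - 1860\right) \left(\frac{4}{12} - 1251\right) = - 4324 \left(4 \cdot \frac{1}{12} - 1251\right) = - 4324 \left(\frac{1}{3} - 1251\right) = \left(-4324\right) \left(- \frac{3752}{3}\right) = \frac{16223648}{3} \approx 5.4079 \cdot 10^{6}$)
$- J = \left(-1\right) \frac{16223648}{3} = - \frac{16223648}{3}$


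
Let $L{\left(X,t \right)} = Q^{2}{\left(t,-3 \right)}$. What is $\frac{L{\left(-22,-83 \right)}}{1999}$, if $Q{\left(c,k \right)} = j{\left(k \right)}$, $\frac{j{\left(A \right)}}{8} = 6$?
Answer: $\frac{2304}{1999} \approx 1.1526$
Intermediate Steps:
$j{\left(A \right)} = 48$ ($j{\left(A \right)} = 8 \cdot 6 = 48$)
$Q{\left(c,k \right)} = 48$
$L{\left(X,t \right)} = 2304$ ($L{\left(X,t \right)} = 48^{2} = 2304$)
$\frac{L{\left(-22,-83 \right)}}{1999} = \frac{2304}{1999}$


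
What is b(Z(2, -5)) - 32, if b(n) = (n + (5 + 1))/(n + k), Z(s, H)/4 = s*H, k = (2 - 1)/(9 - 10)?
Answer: -1278/41 ≈ -31.171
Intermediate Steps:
k = -1 (k = 1/(-1) = 1*(-1) = -1)
Z(s, H) = 4*H*s (Z(s, H) = 4*(s*H) = 4*(H*s) = 4*H*s)
b(n) = (6 + n)/(-1 + n) (b(n) = (n + (5 + 1))/(n - 1) = (n + 6)/(-1 + n) = (6 + n)/(-1 + n))
b(Z(2, -5)) - 32 = (6 + 4*(-5)*2)/(-1 + 4*(-5)*2) - 32 = (6 - 40)/(-1 - 40) - 32 = -34/(-41) - 32 = -1/41*(-34) - 32 = 34/41 - 32 = -1278/41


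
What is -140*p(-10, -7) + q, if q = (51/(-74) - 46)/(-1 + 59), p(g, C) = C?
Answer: 4202705/4292 ≈ 979.20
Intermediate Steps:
q = -3455/4292 (q = (51*(-1/74) - 46)/58 = (-51/74 - 46)*(1/58) = -3455/74*1/58 = -3455/4292 ≈ -0.80499)
-140*p(-10, -7) + q = -140*(-7) - 3455/4292 = 980 - 3455/4292 = 4202705/4292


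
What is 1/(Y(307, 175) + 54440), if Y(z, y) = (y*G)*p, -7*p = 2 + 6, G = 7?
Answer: 1/53040 ≈ 1.8854e-5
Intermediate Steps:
p = -8/7 (p = -(2 + 6)/7 = -1/7*8 = -8/7 ≈ -1.1429)
Y(z, y) = -8*y (Y(z, y) = (y*7)*(-8/7) = (7*y)*(-8/7) = -8*y)
1/(Y(307, 175) + 54440) = 1/(-8*175 + 54440) = 1/(-1400 + 54440) = 1/53040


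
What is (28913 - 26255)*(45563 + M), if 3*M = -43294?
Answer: 82747970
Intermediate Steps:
M = -43294/3 (M = (⅓)*(-43294) = -43294/3 ≈ -14431.)
(28913 - 26255)*(45563 + M) = (28913 - 26255)*(45563 - 43294/3) = 2658*(93395/3) = 82747970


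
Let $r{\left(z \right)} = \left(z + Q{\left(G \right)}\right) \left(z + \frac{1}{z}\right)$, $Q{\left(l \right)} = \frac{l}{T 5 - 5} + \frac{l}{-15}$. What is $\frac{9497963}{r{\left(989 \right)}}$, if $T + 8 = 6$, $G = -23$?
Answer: $\frac{6126186135}{632844934} \approx 9.6804$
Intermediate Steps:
$T = -2$ ($T = -8 + 6 = -2$)
$Q{\left(l \right)} = - \frac{2 l}{15}$ ($Q{\left(l \right)} = \frac{l}{\left(-2\right) 5 - 5} + \frac{l}{-15} = \frac{l}{-10 - 5} + l \left(- \frac{1}{15}\right) = \frac{l}{-15} - \frac{l}{15} = l \left(- \frac{1}{15}\right) - \frac{l}{15} = - \frac{l}{15} - \frac{l}{15} = - \frac{2 l}{15}$)
$r{\left(z \right)} = \left(\frac{46}{15} + z\right) \left(z + \frac{1}{z}\right)$ ($r{\left(z \right)} = \left(z - - \frac{46}{15}\right) \left(z + \frac{1}{z}\right) = \left(z + \frac{46}{15}\right) \left(z + \frac{1}{z}\right) = \left(\frac{46}{15} + z\right) \left(z + \frac{1}{z}\right)$)
$\frac{9497963}{r{\left(989 \right)}} = \frac{9497963}{1 + 989^{2} + \frac{46}{15} \cdot 989 + \frac{46}{15 \cdot 989}} = \frac{9497963}{1 + 978121 + \frac{45494}{15} + \frac{46}{15} \cdot \frac{1}{989}} = \frac{9497963}{1 + 978121 + \frac{45494}{15} + \frac{2}{645}} = \frac{9497963}{\frac{632844934}{645}} = 9497963 \cdot \frac{645}{632844934} = \frac{6126186135}{632844934}$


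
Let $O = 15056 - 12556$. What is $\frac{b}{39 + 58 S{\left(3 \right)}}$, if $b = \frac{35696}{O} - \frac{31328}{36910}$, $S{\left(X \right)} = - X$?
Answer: $- \frac{3442276}{34603125} \approx -0.099479$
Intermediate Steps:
$O = 2500$ ($O = 15056 - 12556 = 2500$)
$b = \frac{30980484}{2306875}$ ($b = \frac{35696}{2500} - \frac{31328}{36910} = 35696 \cdot \frac{1}{2500} - \frac{15664}{18455} = \frac{8924}{625} - \frac{15664}{18455} = \frac{30980484}{2306875} \approx 13.43$)
$\frac{b}{39 + 58 S{\left(3 \right)}} = \frac{30980484}{2306875 \left(39 + 58 \left(\left(-1\right) 3\right)\right)} = \frac{30980484}{2306875 \left(39 + 58 \left(-3\right)\right)} = \frac{30980484}{2306875 \left(39 - 174\right)} = \frac{30980484}{2306875 \left(-135\right)} = \frac{30980484}{2306875} \left(- \frac{1}{135}\right) = - \frac{3442276}{34603125}$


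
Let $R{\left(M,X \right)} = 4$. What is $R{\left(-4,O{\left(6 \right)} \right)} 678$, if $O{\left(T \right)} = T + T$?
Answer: $2712$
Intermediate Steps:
$O{\left(T \right)} = 2 T$
$R{\left(-4,O{\left(6 \right)} \right)} 678 = 4 \cdot 678 = 2712$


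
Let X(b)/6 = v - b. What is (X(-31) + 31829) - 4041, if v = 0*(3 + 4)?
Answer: 27974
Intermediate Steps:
v = 0 (v = 0*7 = 0)
X(b) = -6*b (X(b) = 6*(0 - b) = 6*(-b) = -6*b)
(X(-31) + 31829) - 4041 = (-6*(-31) + 31829) - 4041 = (186 + 31829) - 4041 = 32015 - 4041 = 27974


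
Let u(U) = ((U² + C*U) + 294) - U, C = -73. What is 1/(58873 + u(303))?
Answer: 1/128554 ≈ 7.7788e-6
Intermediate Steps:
u(U) = 294 + U² - 74*U (u(U) = ((U² - 73*U) + 294) - U = (294 + U² - 73*U) - U = 294 + U² - 74*U)
1/(58873 + u(303)) = 1/(58873 + (294 + 303² - 74*303)) = 1/(58873 + (294 + 91809 - 22422)) = 1/(58873 + 69681) = 1/128554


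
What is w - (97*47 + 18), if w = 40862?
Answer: 36285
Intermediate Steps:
w - (97*47 + 18) = 40862 - (97*47 + 18) = 40862 - (4559 + 18) = 40862 - 1*4577 = 40862 - 4577 = 36285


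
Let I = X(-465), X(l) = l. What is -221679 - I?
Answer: -221214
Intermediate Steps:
I = -465
-221679 - I = -221679 - 1*(-465) = -221679 + 465 = -221214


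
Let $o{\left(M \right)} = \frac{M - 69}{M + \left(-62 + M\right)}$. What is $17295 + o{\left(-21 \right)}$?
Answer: $\frac{899385}{52} \approx 17296.0$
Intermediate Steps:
$o{\left(M \right)} = \frac{-69 + M}{-62 + 2 M}$
$17295 + o{\left(-21 \right)} = 17295 + \frac{-69 - 21}{2 \left(-31 - 21\right)} = 17295 + \frac{1}{2} \frac{1}{-52} \left(-90\right) = 17295 + \frac{1}{2} \left(- \frac{1}{52}\right) \left(-90\right) = 17295 + \frac{45}{52} = \frac{899385}{52}$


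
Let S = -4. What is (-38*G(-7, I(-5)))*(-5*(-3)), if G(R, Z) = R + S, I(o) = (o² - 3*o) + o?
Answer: 6270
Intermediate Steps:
I(o) = o² - 2*o
G(R, Z) = -4 + R (G(R, Z) = R - 4 = -4 + R)
(-38*G(-7, I(-5)))*(-5*(-3)) = (-38*(-4 - 7))*(-5*(-3)) = -38*(-11)*15 = 418*15 = 6270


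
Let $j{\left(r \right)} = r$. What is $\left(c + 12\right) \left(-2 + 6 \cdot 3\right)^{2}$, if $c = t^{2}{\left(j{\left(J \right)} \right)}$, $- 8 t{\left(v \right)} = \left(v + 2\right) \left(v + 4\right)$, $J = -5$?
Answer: $3108$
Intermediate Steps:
$t{\left(v \right)} = - \frac{\left(2 + v\right) \left(4 + v\right)}{8}$ ($t{\left(v \right)} = - \frac{\left(v + 2\right) \left(v + 4\right)}{8} = - \frac{\left(2 + v\right) \left(4 + v\right)}{8}$)
$c = \frac{9}{64}$ ($c = \left(-1 - - \frac{15}{4} - \frac{\left(-5\right)^{2}}{8}\right)^{2} = \left(-1 + \frac{15}{4} - \frac{25}{8}\right)^{2} = \left(- \frac{3}{8}\right)^{2} = \frac{9}{64} \approx 0.14063$)
$\left(c + 12\right) \left(-2 + 6 \cdot 3\right)^{2} = \left(\frac{9}{64} + 12\right) \left(-2 + 6 \cdot 3\right)^{2} = \frac{777 \left(-2 + 18\right)^{2}}{64} = \frac{777 \cdot 16^{2}}{64} = \frac{777}{64} \cdot 256 = 3108$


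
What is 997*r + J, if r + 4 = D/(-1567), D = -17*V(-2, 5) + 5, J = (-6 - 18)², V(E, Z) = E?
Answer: -5385487/1567 ≈ -3436.8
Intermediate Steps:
J = 576 (J = (-24)² = 576)
D = 39 (D = -17*(-2) + 5 = 34 + 5 = 39)
r = -6307/1567 (r = -4 + 39/(-1567) = -4 + 39*(-1/1567) = -4 - 39/1567 = -6307/1567 ≈ -4.0249)
997*r + J = 997*(-6307/1567) + 576 = -6288079/1567 + 576 = -5385487/1567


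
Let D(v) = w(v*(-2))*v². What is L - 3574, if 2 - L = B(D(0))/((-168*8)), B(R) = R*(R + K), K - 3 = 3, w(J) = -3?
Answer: -3572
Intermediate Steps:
K = 6 (K = 3 + 3 = 6)
D(v) = -3*v²
B(R) = R*(6 + R) (B(R) = R*(R + 6) = R*(6 + R))
L = 2 (L = 2 - (-3*0²)*(6 - 3*0²)/((-168*8)) = 2 - (-3*0)*(6 - 3*0)/(-1344) = 2 - 0*(6 + 0)*(-1)/1344 = 2 - 0*6*(-1)/1344 = 2 - 0*(-1)/1344 = 2 - 1*0 = 2 + 0 = 2)
L - 3574 = 2 - 3574 = -3572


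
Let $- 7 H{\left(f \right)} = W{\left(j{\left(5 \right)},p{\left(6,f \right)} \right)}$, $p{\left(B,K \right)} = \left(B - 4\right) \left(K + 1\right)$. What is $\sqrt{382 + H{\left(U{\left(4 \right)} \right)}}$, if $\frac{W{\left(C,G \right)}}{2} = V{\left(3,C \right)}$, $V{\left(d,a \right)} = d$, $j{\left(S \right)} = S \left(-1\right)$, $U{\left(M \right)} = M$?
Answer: $\frac{2 \sqrt{4669}}{7} \approx 19.523$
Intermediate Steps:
$j{\left(S \right)} = - S$
$p{\left(B,K \right)} = \left(1 + K\right) \left(-4 + B\right)$ ($p{\left(B,K \right)} = \left(-4 + B\right) \left(1 + K\right) = \left(1 + K\right) \left(-4 + B\right)$)
$W{\left(C,G \right)} = 6$ ($W{\left(C,G \right)} = 2 \cdot 3 = 6$)
$H{\left(f \right)} = - \frac{6}{7}$ ($H{\left(f \right)} = \left(- \frac{1}{7}\right) 6 = - \frac{6}{7}$)
$\sqrt{382 + H{\left(U{\left(4 \right)} \right)}} = \sqrt{382 - \frac{6}{7}} = \sqrt{\frac{2668}{7}} = \frac{2 \sqrt{4669}}{7}$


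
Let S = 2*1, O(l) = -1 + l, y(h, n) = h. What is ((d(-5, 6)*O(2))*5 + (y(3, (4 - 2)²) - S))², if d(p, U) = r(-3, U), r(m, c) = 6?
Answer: 961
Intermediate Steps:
d(p, U) = 6
S = 2
((d(-5, 6)*O(2))*5 + (y(3, (4 - 2)²) - S))² = ((6*(-1 + 2))*5 + (3 - 1*2))² = ((6*1)*5 + (3 - 2))² = (6*5 + 1)² = (30 + 1)² = 31² = 961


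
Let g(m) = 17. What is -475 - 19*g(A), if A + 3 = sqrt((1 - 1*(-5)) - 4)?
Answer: -798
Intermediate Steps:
A = -3 + sqrt(2) (A = -3 + sqrt((1 - 1*(-5)) - 4) = -3 + sqrt((1 + 5) - 4) = -3 + sqrt(6 - 4) = -3 + sqrt(2) ≈ -1.5858)
-475 - 19*g(A) = -475 - 19*17 = -475 - 323 = -798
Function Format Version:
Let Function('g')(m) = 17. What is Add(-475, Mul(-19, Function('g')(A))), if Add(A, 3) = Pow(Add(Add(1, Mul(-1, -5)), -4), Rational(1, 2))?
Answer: -798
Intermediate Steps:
A = Add(-3, Pow(2, Rational(1, 2))) (A = Add(-3, Pow(Add(Add(1, Mul(-1, -5)), -4), Rational(1, 2))) = Add(-3, Pow(Add(Add(1, 5), -4), Rational(1, 2))) = Add(-3, Pow(Add(6, -4), Rational(1, 2))) = Add(-3, Pow(2, Rational(1, 2))) ≈ -1.5858)
Add(-475, Mul(-19, Function('g')(A))) = Add(-475, Mul(-19, 17)) = Add(-475, -323) = -798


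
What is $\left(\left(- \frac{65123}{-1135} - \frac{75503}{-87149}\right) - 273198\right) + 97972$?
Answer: $- \frac{17326563614758}{98914115} \approx -1.7517 \cdot 10^{5}$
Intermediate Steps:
$\left(\left(- \frac{65123}{-1135} - \frac{75503}{-87149}\right) - 273198\right) + 97972 = \left(\left(\left(-65123\right) \left(- \frac{1}{1135}\right) - - \frac{75503}{87149}\right) - 273198\right) + 97972 = \left(\left(\frac{65123}{1135} + \frac{75503}{87149}\right) - 273198\right) + 97972 = \left(\frac{5761100232}{98914115} - 273198\right) + 97972 = - \frac{27017377289538}{98914115} + 97972 = - \frac{17326563614758}{98914115}$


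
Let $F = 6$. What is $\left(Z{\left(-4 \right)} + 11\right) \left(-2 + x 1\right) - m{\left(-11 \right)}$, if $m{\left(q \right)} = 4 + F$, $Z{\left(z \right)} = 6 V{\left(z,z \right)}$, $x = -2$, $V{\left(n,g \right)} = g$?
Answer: $42$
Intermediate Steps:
$Z{\left(z \right)} = 6 z$
$m{\left(q \right)} = 10$ ($m{\left(q \right)} = 4 + 6 = 10$)
$\left(Z{\left(-4 \right)} + 11\right) \left(-2 + x 1\right) - m{\left(-11 \right)} = \left(6 \left(-4\right) + 11\right) \left(-2 - 2\right) - 10 = \left(-24 + 11\right) \left(-2 - 2\right) - 10 = \left(-13\right) \left(-4\right) - 10 = 52 - 10 = 42$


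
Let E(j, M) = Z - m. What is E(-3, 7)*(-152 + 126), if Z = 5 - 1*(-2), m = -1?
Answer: -208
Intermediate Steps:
Z = 7 (Z = 5 + 2 = 7)
E(j, M) = 8 (E(j, M) = 7 - 1*(-1) = 7 + 1 = 8)
E(-3, 7)*(-152 + 126) = 8*(-152 + 126) = 8*(-26) = -208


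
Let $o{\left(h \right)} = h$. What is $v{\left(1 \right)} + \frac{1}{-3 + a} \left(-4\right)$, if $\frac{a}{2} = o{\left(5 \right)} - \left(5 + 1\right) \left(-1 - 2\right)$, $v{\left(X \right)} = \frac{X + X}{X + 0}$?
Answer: $\frac{82}{43} \approx 1.907$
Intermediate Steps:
$v{\left(X \right)} = 2$ ($v{\left(X \right)} = \frac{2 X}{X} = 2$)
$a = 46$ ($a = 2 \left(5 - \left(5 + 1\right) \left(-1 - 2\right)\right) = 2 \left(5 - 6 \left(-3\right)\right) = 2 \left(5 - -18\right) = 2 \left(5 + 18\right) = 2 \cdot 23 = 46$)
$v{\left(1 \right)} + \frac{1}{-3 + a} \left(-4\right) = 2 + \frac{1}{-3 + 46} \left(-4\right) = 2 + \frac{1}{43} \left(-4\right) = 2 - \frac{4}{43} = \frac{82}{43}$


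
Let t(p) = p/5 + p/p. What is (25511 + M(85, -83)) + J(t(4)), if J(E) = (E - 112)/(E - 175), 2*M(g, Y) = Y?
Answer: 11028569/433 ≈ 25470.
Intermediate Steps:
M(g, Y) = Y/2
t(p) = 1 + p/5 (t(p) = p*(1/5) + 1 = p/5 + 1 = 1 + p/5)
J(E) = (-112 + E)/(-175 + E)
(25511 + M(85, -83)) + J(t(4)) = (25511 + (1/2)*(-83)) + (-112 + (1 + (1/5)*4))/(-175 + (1 + (1/5)*4)) = (25511 - 83/2) + (-112 + (1 + 4/5))/(-175 + (1 + 4/5)) = 50939/2 + (-112 + 9/5)/(-175 + 9/5) = 50939/2 - 551/5/(-866/5) = 50939/2 - 5/866*(-551/5) = 50939/2 + 551/866 = 11028569/433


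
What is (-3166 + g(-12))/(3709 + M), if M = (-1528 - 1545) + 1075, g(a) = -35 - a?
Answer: -3189/1711 ≈ -1.8638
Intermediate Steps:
M = -1998 (M = -3073 + 1075 = -1998)
(-3166 + g(-12))/(3709 + M) = (-3166 + (-35 - 1*(-12)))/(3709 - 1998) = (-3166 + (-35 + 12))/1711 = (-3166 - 23)*(1/1711) = -3189*1/1711 = -3189/1711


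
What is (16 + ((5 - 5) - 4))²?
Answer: 144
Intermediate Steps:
(16 + ((5 - 5) - 4))² = (16 + (0 - 4))² = (16 - 4)² = 12² = 144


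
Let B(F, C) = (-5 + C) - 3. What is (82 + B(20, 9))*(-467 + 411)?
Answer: -4648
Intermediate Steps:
B(F, C) = -8 + C
(82 + B(20, 9))*(-467 + 411) = (82 + (-8 + 9))*(-467 + 411) = (82 + 1)*(-56) = 83*(-56) = -4648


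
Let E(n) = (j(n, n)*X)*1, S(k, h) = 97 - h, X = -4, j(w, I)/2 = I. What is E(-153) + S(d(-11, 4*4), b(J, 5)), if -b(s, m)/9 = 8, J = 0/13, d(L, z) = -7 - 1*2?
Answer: 1393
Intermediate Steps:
j(w, I) = 2*I
d(L, z) = -9 (d(L, z) = -7 - 2 = -9)
J = 0 (J = 0*(1/13) = 0)
b(s, m) = -72 (b(s, m) = -9*8 = -72)
E(n) = -8*n (E(n) = ((2*n)*(-4))*1 = -8*n*1 = -8*n)
E(-153) + S(d(-11, 4*4), b(J, 5)) = -8*(-153) + (97 - 1*(-72)) = 1224 + (97 + 72) = 1224 + 169 = 1393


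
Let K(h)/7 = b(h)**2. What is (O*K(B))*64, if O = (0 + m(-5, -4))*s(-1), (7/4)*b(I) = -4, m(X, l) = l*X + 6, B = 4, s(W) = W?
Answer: -425984/7 ≈ -60855.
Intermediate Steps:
m(X, l) = 6 + X*l (m(X, l) = X*l + 6 = 6 + X*l)
b(I) = -16/7 (b(I) = (4/7)*(-4) = -16/7)
O = -26 (O = (0 + (6 - 5*(-4)))*(-1) = (0 + (6 + 20))*(-1) = (0 + 26)*(-1) = 26*(-1) = -26)
K(h) = 256/7 (K(h) = 7*(-16/7)**2 = 7*(256/49) = 256/7)
(O*K(B))*64 = -26*256/7*64 = -6656/7*64 = -425984/7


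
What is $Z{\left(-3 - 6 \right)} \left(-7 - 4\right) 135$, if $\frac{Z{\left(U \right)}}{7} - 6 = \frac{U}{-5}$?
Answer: $-81081$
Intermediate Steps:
$Z{\left(U \right)} = 42 - \frac{7 U}{5}$ ($Z{\left(U \right)} = 42 + 7 \frac{U}{-5} = 42 + 7 U \left(- \frac{1}{5}\right) = 42 + 7 \left(- \frac{U}{5}\right) = 42 - \frac{7 U}{5}$)
$Z{\left(-3 - 6 \right)} \left(-7 - 4\right) 135 = \left(42 - \frac{7 \left(-3 - 6\right)}{5}\right) \left(-7 - 4\right) 135 = \left(42 - \frac{7 \left(-3 - 6\right)}{5}\right) \left(-11\right) 135 = \left(42 - - \frac{63}{5}\right) \left(-11\right) 135 = \left(42 + \frac{63}{5}\right) \left(-11\right) 135 = \frac{273}{5} \left(-11\right) 135 = \left(- \frac{3003}{5}\right) 135 = -81081$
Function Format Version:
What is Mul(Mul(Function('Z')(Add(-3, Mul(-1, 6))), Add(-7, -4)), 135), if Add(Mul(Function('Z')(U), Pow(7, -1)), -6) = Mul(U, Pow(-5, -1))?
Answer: -81081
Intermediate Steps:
Function('Z')(U) = Add(42, Mul(Rational(-7, 5), U)) (Function('Z')(U) = Add(42, Mul(7, Mul(U, Pow(-5, -1)))) = Add(42, Mul(7, Mul(U, Rational(-1, 5)))) = Add(42, Mul(7, Mul(Rational(-1, 5), U))) = Add(42, Mul(Rational(-7, 5), U)))
Mul(Mul(Function('Z')(Add(-3, Mul(-1, 6))), Add(-7, -4)), 135) = Mul(Mul(Add(42, Mul(Rational(-7, 5), Add(-3, Mul(-1, 6)))), Add(-7, -4)), 135) = Mul(Mul(Add(42, Mul(Rational(-7, 5), Add(-3, -6))), -11), 135) = Mul(Mul(Add(42, Mul(Rational(-7, 5), -9)), -11), 135) = Mul(Mul(Add(42, Rational(63, 5)), -11), 135) = Mul(Mul(Rational(273, 5), -11), 135) = Mul(Rational(-3003, 5), 135) = -81081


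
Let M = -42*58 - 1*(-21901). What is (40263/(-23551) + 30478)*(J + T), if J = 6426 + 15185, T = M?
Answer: 29482180495740/23551 ≈ 1.2518e+9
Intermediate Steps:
M = 19465 (M = -2436 + 21901 = 19465)
T = 19465
J = 21611
(40263/(-23551) + 30478)*(J + T) = (40263/(-23551) + 30478)*(21611 + 19465) = (40263*(-1/23551) + 30478)*41076 = (-40263/23551 + 30478)*41076 = (717747115/23551)*41076 = 29482180495740/23551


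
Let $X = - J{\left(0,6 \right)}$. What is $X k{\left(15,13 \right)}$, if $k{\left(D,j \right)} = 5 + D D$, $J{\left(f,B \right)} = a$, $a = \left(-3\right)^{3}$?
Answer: $6210$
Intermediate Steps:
$a = -27$
$J{\left(f,B \right)} = -27$
$k{\left(D,j \right)} = 5 + D^{2}$
$X = 27$ ($X = \left(-1\right) \left(-27\right) = 27$)
$X k{\left(15,13 \right)} = 27 \left(5 + 15^{2}\right) = 27 \left(5 + 225\right) = 27 \cdot 230 = 6210$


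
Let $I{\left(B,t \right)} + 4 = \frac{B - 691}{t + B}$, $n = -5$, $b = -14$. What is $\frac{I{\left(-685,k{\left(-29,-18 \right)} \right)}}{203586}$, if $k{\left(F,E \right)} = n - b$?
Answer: $- \frac{166}{17203017} \approx -9.6495 \cdot 10^{-6}$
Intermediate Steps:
$k{\left(F,E \right)} = 9$ ($k{\left(F,E \right)} = -5 - -14 = -5 + 14 = 9$)
$I{\left(B,t \right)} = -4 + \frac{-691 + B}{B + t}$ ($I{\left(B,t \right)} = -4 + \frac{B - 691}{t + B} = -4 + \frac{-691 + B}{B + t}$)
$\frac{I{\left(-685,k{\left(-29,-18 \right)} \right)}}{203586} = \frac{\frac{1}{-685 + 9} \left(-691 - 36 - -2055\right)}{203586} = \frac{-691 - 36 + 2055}{-676} \cdot \frac{1}{203586} = \left(- \frac{1}{676}\right) 1328 \cdot \frac{1}{203586} = \left(- \frac{332}{169}\right) \frac{1}{203586} = - \frac{166}{17203017}$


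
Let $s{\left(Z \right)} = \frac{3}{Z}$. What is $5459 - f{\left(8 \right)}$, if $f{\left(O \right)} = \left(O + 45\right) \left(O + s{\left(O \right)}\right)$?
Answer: $\frac{40121}{8} \approx 5015.1$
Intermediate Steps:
$f{\left(O \right)} = \left(45 + O\right) \left(O + \frac{3}{O}\right)$ ($f{\left(O \right)} = \left(O + 45\right) \left(O + \frac{3}{O}\right) = \left(45 + O\right) \left(O + \frac{3}{O}\right)$)
$5459 - f{\left(8 \right)} = 5459 - \left(3 + 8^{2} + 45 \cdot 8 + \frac{135}{8}\right) = 5459 - \left(3 + 64 + 360 + 135 \cdot \frac{1}{8}\right) = 5459 - \left(3 + 64 + 360 + \frac{135}{8}\right) = 5459 - \frac{3551}{8} = \frac{40121}{8}$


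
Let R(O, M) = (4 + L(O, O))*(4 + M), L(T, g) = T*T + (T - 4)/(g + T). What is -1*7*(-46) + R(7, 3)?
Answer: 1389/2 ≈ 694.50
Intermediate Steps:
L(T, g) = T² + (-4 + T)/(T + g)
R(O, M) = (4 + M)*(4 + (-4 + O + 2*O³)/(2*O)) (R(O, M) = (4 + (-4 + O + O³ + O*O²)/(O + O))*(4 + M) = (4 + (-4 + O + O³ + O³)/((2*O)))*(4 + M) = (4 + (1/(2*O))*(-4 + O + 2*O³))*(4 + M) = (4 + (-4 + O + 2*O³)/(2*O))*(4 + M) = (4 + M)*(4 + (-4 + O + 2*O³)/(2*O)))
-1*7*(-46) + R(7, 3) = -1*7*(-46) + (18 - 8/7 + 4*7² + (9/2)*3 + 3*7² - 2*3/7) = -7*(-46) + (18 - 8*⅐ + 4*49 + 27/2 + 3*49 - 2*3*⅐) = 322 + (18 - 8/7 + 196 + 27/2 + 147 - 6/7) = 322 + 745/2 = 1389/2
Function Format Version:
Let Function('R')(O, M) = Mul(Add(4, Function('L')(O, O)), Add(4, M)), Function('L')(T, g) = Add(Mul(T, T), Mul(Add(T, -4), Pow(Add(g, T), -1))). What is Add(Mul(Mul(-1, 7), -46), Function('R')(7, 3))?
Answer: Rational(1389, 2) ≈ 694.50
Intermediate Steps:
Function('L')(T, g) = Add(Pow(T, 2), Mul(Pow(Add(T, g), -1), Add(-4, T))) (Function('L')(T, g) = Add(Pow(T, 2), Mul(Add(-4, T), Pow(Add(T, g), -1))) = Add(Pow(T, 2), Mul(Pow(Add(T, g), -1), Add(-4, T))))
Function('R')(O, M) = Mul(Add(4, M), Add(4, Mul(Rational(1, 2), Pow(O, -1), Add(-4, O, Mul(2, Pow(O, 3)))))) (Function('R')(O, M) = Mul(Add(4, Mul(Pow(Add(O, O), -1), Add(-4, O, Pow(O, 3), Mul(O, Pow(O, 2))))), Add(4, M)) = Mul(Add(4, Mul(Pow(Mul(2, O), -1), Add(-4, O, Pow(O, 3), Pow(O, 3)))), Add(4, M)) = Mul(Add(4, Mul(Mul(Rational(1, 2), Pow(O, -1)), Add(-4, O, Mul(2, Pow(O, 3))))), Add(4, M)) = Mul(Add(4, Mul(Rational(1, 2), Pow(O, -1), Add(-4, O, Mul(2, Pow(O, 3))))), Add(4, M)) = Mul(Add(4, M), Add(4, Mul(Rational(1, 2), Pow(O, -1), Add(-4, O, Mul(2, Pow(O, 3)))))))
Add(Mul(Mul(-1, 7), -46), Function('R')(7, 3)) = Add(Mul(Mul(-1, 7), -46), Add(18, Mul(-8, Pow(7, -1)), Mul(4, Pow(7, 2)), Mul(Rational(9, 2), 3), Mul(3, Pow(7, 2)), Mul(-2, 3, Pow(7, -1)))) = Add(Mul(-7, -46), Add(18, Mul(-8, Rational(1, 7)), Mul(4, 49), Rational(27, 2), Mul(3, 49), Mul(-2, 3, Rational(1, 7)))) = Add(322, Add(18, Rational(-8, 7), 196, Rational(27, 2), 147, Rational(-6, 7))) = Add(322, Rational(745, 2)) = Rational(1389, 2)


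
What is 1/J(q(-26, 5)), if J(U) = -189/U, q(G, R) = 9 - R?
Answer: -4/189 ≈ -0.021164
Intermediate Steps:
1/J(q(-26, 5)) = 1/(-189/(9 - 1*5)) = 1/(-189/(9 - 5)) = 1/(-189/4) = -4/189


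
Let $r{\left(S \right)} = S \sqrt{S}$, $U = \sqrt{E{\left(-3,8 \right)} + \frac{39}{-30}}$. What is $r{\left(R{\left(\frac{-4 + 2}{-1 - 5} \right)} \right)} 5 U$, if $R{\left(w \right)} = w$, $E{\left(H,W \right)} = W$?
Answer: $\frac{\sqrt{2010}}{18} \approx 2.4907$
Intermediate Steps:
$U = \frac{\sqrt{670}}{10}$ ($U = \sqrt{8 + \frac{39}{-30}} = \sqrt{8 + 39 \left(- \frac{1}{30}\right)} = \sqrt{8 - \frac{13}{10}} = \sqrt{\frac{67}{10}} = \frac{\sqrt{670}}{10} \approx 2.5884$)
$r{\left(S \right)} = S^{\frac{3}{2}}$
$r{\left(R{\left(\frac{-4 + 2}{-1 - 5} \right)} \right)} 5 U = \left(\frac{-4 + 2}{-1 - 5}\right)^{\frac{3}{2}} \cdot 5 \frac{\sqrt{670}}{10} = \left(- \frac{2}{-6}\right)^{\frac{3}{2}} \cdot 5 \frac{\sqrt{670}}{10} = \left(\left(-2\right) \left(- \frac{1}{6}\right)\right)^{\frac{3}{2}} \cdot 5 \frac{\sqrt{670}}{10} = \left(\frac{1}{3}\right)^{\frac{3}{2}} \cdot 5 \frac{\sqrt{670}}{10} = \frac{\sqrt{3}}{9} \cdot 5 \frac{\sqrt{670}}{10} = \frac{5 \sqrt{3}}{9} \frac{\sqrt{670}}{10} = \frac{\sqrt{2010}}{18}$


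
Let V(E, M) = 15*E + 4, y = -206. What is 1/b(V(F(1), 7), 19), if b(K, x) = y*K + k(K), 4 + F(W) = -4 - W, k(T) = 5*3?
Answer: 1/27001 ≈ 3.7036e-5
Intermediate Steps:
k(T) = 15
F(W) = -8 - W (F(W) = -4 + (-4 - W) = -8 - W)
V(E, M) = 4 + 15*E
b(K, x) = 15 - 206*K (b(K, x) = -206*K + 15 = 15 - 206*K)
1/b(V(F(1), 7), 19) = 1/(15 - 206*(4 + 15*(-8 - 1*1))) = 1/(15 - 206*(4 + 15*(-8 - 1))) = 1/(15 - 206*(4 + 15*(-9))) = 1/(15 - 206*(4 - 135)) = 1/(15 - 206*(-131)) = 1/(15 + 26986) = 1/27001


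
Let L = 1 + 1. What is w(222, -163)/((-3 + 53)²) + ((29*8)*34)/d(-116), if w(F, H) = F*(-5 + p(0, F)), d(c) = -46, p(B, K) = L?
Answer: -4937659/28750 ≈ -171.74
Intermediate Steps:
L = 2
p(B, K) = 2
w(F, H) = -3*F (w(F, H) = F*(-5 + 2) = F*(-3) = -3*F)
w(222, -163)/((-3 + 53)²) + ((29*8)*34)/d(-116) = (-3*222)/((-3 + 53)²) + ((29*8)*34)/(-46) = -666/(50²) + (232*34)*(-1/46) = -666/2500 + 7888*(-1/46) = -666*1/2500 - 3944/23 = -333/1250 - 3944/23 = -4937659/28750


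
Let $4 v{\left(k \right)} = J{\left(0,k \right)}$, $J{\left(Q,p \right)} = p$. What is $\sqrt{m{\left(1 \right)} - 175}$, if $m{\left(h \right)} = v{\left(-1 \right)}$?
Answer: $\frac{i \sqrt{701}}{2} \approx 13.238 i$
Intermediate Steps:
$v{\left(k \right)} = \frac{k}{4}$
$m{\left(h \right)} = - \frac{1}{4}$ ($m{\left(h \right)} = \frac{1}{4} \left(-1\right) = - \frac{1}{4}$)
$\sqrt{m{\left(1 \right)} - 175} = \sqrt{- \frac{1}{4} - 175} = \sqrt{- \frac{701}{4}} = \frac{i \sqrt{701}}{2}$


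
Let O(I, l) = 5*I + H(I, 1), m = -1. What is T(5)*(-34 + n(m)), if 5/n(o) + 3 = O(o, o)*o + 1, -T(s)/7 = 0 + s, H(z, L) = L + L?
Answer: 1015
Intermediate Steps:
H(z, L) = 2*L
T(s) = -7*s (T(s) = -7*(0 + s) = -7*s)
O(I, l) = 2 + 5*I (O(I, l) = 5*I + 2*1 = 5*I + 2 = 2 + 5*I)
n(o) = 5/(-2 + o*(2 + 5*o)) (n(o) = 5/(-3 + ((2 + 5*o)*o + 1)) = 5/(-3 + (o*(2 + 5*o) + 1)) = 5/(-3 + (1 + o*(2 + 5*o))) = 5/(-2 + o*(2 + 5*o)))
T(5)*(-34 + n(m)) = (-7*5)*(-34 + 5/(-2 - (2 + 5*(-1)))) = -35*(-34 + 5/(-2 - (2 - 5))) = -35*(-34 + 5/(-2 - 1*(-3))) = -35*(-34 + 5/(-2 + 3)) = -35*(-34 + 5/1) = -35*(-34 + 5*1) = -35*(-34 + 5) = -35*(-29) = 1015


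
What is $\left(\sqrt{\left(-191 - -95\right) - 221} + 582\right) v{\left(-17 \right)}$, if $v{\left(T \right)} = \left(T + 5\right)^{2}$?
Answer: $83808 + 144 i \sqrt{317} \approx 83808.0 + 2563.8 i$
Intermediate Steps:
$v{\left(T \right)} = \left(5 + T\right)^{2}$
$\left(\sqrt{\left(-191 - -95\right) - 221} + 582\right) v{\left(-17 \right)} = \left(\sqrt{\left(-191 - -95\right) - 221} + 582\right) \left(5 - 17\right)^{2} = \left(\sqrt{\left(-191 + 95\right) - 221} + 582\right) \left(-12\right)^{2} = \left(\sqrt{-96 - 221} + 582\right) 144 = \left(\sqrt{-317} + 582\right) 144 = \left(i \sqrt{317} + 582\right) 144 = \left(582 + i \sqrt{317}\right) 144 = 83808 + 144 i \sqrt{317}$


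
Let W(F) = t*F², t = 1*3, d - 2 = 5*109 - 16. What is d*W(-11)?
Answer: 192753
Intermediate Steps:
d = 531 (d = 2 + (5*109 - 16) = 2 + (545 - 16) = 2 + 529 = 531)
t = 3
W(F) = 3*F²
d*W(-11) = 531*(3*(-11)²) = 531*(3*121) = 531*363 = 192753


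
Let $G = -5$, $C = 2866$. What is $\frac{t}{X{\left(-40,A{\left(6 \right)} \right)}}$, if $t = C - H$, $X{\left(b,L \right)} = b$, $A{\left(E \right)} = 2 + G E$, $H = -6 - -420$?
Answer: $- \frac{613}{10} \approx -61.3$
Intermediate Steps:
$H = 414$ ($H = -6 + 420 = 414$)
$A{\left(E \right)} = 2 - 5 E$
$t = 2452$ ($t = 2866 - 414 = 2452$)
$\frac{t}{X{\left(-40,A{\left(6 \right)} \right)}} = \frac{2452}{-40} = 2452 \left(- \frac{1}{40}\right) = - \frac{613}{10}$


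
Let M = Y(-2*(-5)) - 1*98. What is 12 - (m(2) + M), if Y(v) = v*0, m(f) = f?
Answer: 108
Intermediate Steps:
Y(v) = 0
M = -98 (M = 0 - 1*98 = 0 - 98 = -98)
12 - (m(2) + M) = 12 - (2 - 98) = 12 - 1*(-96) = 12 + 96 = 108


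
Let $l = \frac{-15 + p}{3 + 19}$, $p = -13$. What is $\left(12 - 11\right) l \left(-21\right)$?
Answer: $\frac{294}{11} \approx 26.727$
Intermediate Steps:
$l = - \frac{14}{11}$ ($l = \frac{-15 - 13}{3 + 19} = - \frac{28}{22} = \left(-28\right) \frac{1}{22} = - \frac{14}{11} \approx -1.2727$)
$\left(12 - 11\right) l \left(-21\right) = \left(12 - 11\right) \left(- \frac{14}{11}\right) \left(-21\right) = 1 \left(- \frac{14}{11}\right) \left(-21\right) = \left(- \frac{14}{11}\right) \left(-21\right) = \frac{294}{11}$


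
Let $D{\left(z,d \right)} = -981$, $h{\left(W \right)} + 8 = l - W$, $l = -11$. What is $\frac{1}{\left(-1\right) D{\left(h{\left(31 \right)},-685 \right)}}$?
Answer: $\frac{1}{981} \approx 0.0010194$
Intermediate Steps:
$h{\left(W \right)} = -19 - W$ ($h{\left(W \right)} = -8 - \left(11 + W\right) = -19 - W$)
$\frac{1}{\left(-1\right) D{\left(h{\left(31 \right)},-685 \right)}} = \frac{1}{\left(-1\right) \left(-981\right)} = \frac{1}{981}$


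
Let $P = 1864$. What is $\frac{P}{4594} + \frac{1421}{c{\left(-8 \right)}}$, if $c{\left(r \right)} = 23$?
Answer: $\frac{3285473}{52831} \approx 62.188$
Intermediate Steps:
$\frac{P}{4594} + \frac{1421}{c{\left(-8 \right)}} = \frac{1864}{4594} + \frac{1421}{23} = 1864 \cdot \frac{1}{4594} + 1421 \cdot \frac{1}{23} = \frac{932}{2297} + \frac{1421}{23} = \frac{3285473}{52831}$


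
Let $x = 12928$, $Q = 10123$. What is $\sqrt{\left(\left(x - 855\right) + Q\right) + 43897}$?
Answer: $\sqrt{66093} \approx 257.09$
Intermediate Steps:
$\sqrt{\left(\left(x - 855\right) + Q\right) + 43897} = \sqrt{\left(\left(12928 - 855\right) + 10123\right) + 43897} = \sqrt{\left(12073 + 10123\right) + 43897} = \sqrt{22196 + 43897} = \sqrt{66093}$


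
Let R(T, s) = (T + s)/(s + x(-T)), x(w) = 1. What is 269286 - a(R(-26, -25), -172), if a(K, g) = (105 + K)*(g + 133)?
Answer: 2187711/8 ≈ 2.7346e+5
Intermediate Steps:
R(T, s) = (T + s)/(1 + s) (R(T, s) = (T + s)/(s + 1) = (T + s)/(1 + s))
a(K, g) = (105 + K)*(133 + g)
269286 - a(R(-26, -25), -172) = 269286 - (13965 + 105*(-172) + 133*((-26 - 25)/(1 - 25)) + ((-26 - 25)/(1 - 25))*(-172)) = 269286 - (13965 - 18060 + 133*(-51/(-24)) + (-51/(-24))*(-172)) = 269286 - (13965 - 18060 + 133*(-1/24*(-51)) - 1/24*(-51)*(-172)) = 269286 - (13965 - 18060 + 133*(17/8) + (17/8)*(-172)) = 269286 - (13965 - 18060 + 2261/8 - 731/2) = 269286 - 1*(-33423/8) = 269286 + 33423/8 = 2187711/8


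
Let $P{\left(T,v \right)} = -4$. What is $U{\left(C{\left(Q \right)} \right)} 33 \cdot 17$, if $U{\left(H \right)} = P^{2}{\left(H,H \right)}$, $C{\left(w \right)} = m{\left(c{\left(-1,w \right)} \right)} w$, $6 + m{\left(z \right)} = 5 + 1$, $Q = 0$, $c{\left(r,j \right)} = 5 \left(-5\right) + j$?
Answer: $8976$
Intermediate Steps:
$c{\left(r,j \right)} = -25 + j$
$m{\left(z \right)} = 0$ ($m{\left(z \right)} = -6 + \left(5 + 1\right) = -6 + 6 = 0$)
$C{\left(w \right)} = 0$ ($C{\left(w \right)} = 0 w = 0$)
$U{\left(H \right)} = 16$ ($U{\left(H \right)} = \left(-4\right)^{2} = 16$)
$U{\left(C{\left(Q \right)} \right)} 33 \cdot 17 = 16 \cdot 33 \cdot 17 = 528 \cdot 17 = 8976$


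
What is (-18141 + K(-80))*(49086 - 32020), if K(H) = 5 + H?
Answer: -310874256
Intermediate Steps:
(-18141 + K(-80))*(49086 - 32020) = (-18141 + (5 - 80))*(49086 - 32020) = (-18141 - 75)*17066 = -18216*17066 = -310874256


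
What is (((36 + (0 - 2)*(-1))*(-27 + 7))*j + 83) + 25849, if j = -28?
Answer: 47212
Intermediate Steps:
(((36 + (0 - 2)*(-1))*(-27 + 7))*j + 83) + 25849 = (((36 + (0 - 2)*(-1))*(-27 + 7))*(-28) + 83) + 25849 = (((36 - 2*(-1))*(-20))*(-28) + 83) + 25849 = (((36 + 2)*(-20))*(-28) + 83) + 25849 = ((38*(-20))*(-28) + 83) + 25849 = (-760*(-28) + 83) + 25849 = (21280 + 83) + 25849 = 21363 + 25849 = 47212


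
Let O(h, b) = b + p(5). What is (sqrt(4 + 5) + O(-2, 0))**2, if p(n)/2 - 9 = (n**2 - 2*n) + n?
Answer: 3721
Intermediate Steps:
p(n) = 18 - 2*n + 2*n**2 (p(n) = 18 + 2*((n**2 - 2*n) + n) = 18 + 2*(n**2 - n) = 18 + (-2*n + 2*n**2) = 18 - 2*n + 2*n**2)
O(h, b) = 58 + b (O(h, b) = b + (18 - 2*5 + 2*5**2) = b + (18 - 10 + 2*25) = b + (18 - 10 + 50) = b + 58 = 58 + b)
(sqrt(4 + 5) + O(-2, 0))**2 = (sqrt(4 + 5) + (58 + 0))**2 = (sqrt(9) + 58)**2 = (3 + 58)**2 = 61**2 = 3721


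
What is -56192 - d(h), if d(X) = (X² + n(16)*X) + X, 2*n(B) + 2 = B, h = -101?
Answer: -65585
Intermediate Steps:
n(B) = -1 + B/2
d(X) = X² + 8*X (d(X) = (X² + (-1 + (½)*16)*X) + X = (X² + (-1 + 8)*X) + X = (X² + 7*X) + X = X² + 8*X)
-56192 - d(h) = -56192 - (-101)*(8 - 101) = -56192 - (-101)*(-93) = -56192 - 1*9393 = -56192 - 9393 = -65585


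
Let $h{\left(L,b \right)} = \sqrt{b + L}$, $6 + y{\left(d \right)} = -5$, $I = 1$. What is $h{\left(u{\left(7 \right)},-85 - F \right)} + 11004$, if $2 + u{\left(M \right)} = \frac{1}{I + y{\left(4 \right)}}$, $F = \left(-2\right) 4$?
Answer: $11004 + \frac{i \sqrt{7910}}{10} \approx 11004.0 + 8.8938 i$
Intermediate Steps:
$y{\left(d \right)} = -11$ ($y{\left(d \right)} = -6 - 5 = -11$)
$F = -8$
$u{\left(M \right)} = - \frac{21}{10}$ ($u{\left(M \right)} = -2 + \frac{1}{1 - 11} = -2 + \frac{1}{-10} = -2 - \frac{1}{10} = - \frac{21}{10}$)
$h{\left(L,b \right)} = \sqrt{L + b}$
$h{\left(u{\left(7 \right)},-85 - F \right)} + 11004 = \sqrt{- \frac{21}{10} - 77} + 11004 = \sqrt{- \frac{791}{10}} + 11004 = \frac{i \sqrt{7910}}{10} + 11004 = 11004 + \frac{i \sqrt{7910}}{10}$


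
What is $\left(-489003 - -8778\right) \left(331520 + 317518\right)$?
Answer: $-311684273550$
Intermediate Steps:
$\left(-489003 - -8778\right) \left(331520 + 317518\right) = \left(-489003 + 8778\right) 649038 = \left(-480225\right) 649038 = -311684273550$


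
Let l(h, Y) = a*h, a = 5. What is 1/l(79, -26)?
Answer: 1/395 ≈ 0.0025316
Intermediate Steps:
l(h, Y) = 5*h
1/l(79, -26) = 1/(5*79) = 1/395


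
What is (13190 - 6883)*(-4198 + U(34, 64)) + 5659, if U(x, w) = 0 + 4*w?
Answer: -24856535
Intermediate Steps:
U(x, w) = 4*w
(13190 - 6883)*(-4198 + U(34, 64)) + 5659 = (13190 - 6883)*(-4198 + 4*64) + 5659 = 6307*(-4198 + 256) + 5659 = 6307*(-3942) + 5659 = -24862194 + 5659 = -24856535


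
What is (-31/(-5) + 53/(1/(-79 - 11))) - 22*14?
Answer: -25359/5 ≈ -5071.8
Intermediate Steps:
(-31/(-5) + 53/(1/(-79 - 11))) - 22*14 = (-31*(-⅕) + 53/(1/(-90))) - 308 = (31/5 + 53/(-1/90)) - 308 = (31/5 + 53*(-90)) - 308 = (31/5 - 4770) - 308 = -23819/5 - 308 = -25359/5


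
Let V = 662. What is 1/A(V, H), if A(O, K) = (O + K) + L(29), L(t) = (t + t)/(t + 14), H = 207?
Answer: 43/37425 ≈ 0.0011490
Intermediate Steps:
L(t) = 2*t/(14 + t) (L(t) = (2*t)/(14 + t) = 2*t/(14 + t))
A(O, K) = 58/43 + K + O (A(O, K) = (O + K) + 2*29/(14 + 29) = (K + O) + 2*29/43 = (K + O) + 2*29*(1/43) = (K + O) + 58/43 = 58/43 + K + O)
1/A(V, H) = 1/(58/43 + 207 + 662) = 1/(37425/43) = 43/37425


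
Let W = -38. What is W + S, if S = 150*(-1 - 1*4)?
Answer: -788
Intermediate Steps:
S = -750 (S = 150*(-1 - 4) = 150*(-5) = -750)
W + S = -38 - 750 = -788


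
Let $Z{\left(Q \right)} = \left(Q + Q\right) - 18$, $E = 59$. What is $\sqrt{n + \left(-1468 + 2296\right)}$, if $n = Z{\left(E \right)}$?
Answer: $4 \sqrt{58} \approx 30.463$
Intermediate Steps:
$Z{\left(Q \right)} = -18 + 2 Q$ ($Z{\left(Q \right)} = 2 Q - 18 = -18 + 2 Q$)
$n = 100$ ($n = -18 + 2 \cdot 59 = -18 + 118 = 100$)
$\sqrt{n + \left(-1468 + 2296\right)} = \sqrt{100 + \left(-1468 + 2296\right)} = \sqrt{100 + 828} = \sqrt{928} = 4 \sqrt{58}$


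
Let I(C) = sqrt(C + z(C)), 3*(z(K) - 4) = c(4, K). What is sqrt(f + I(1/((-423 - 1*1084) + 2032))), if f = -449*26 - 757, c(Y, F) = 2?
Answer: sqrt(-15227975 + 35*sqrt(5719))/35 ≈ 111.48*I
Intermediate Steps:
z(K) = 14/3 (z(K) = 4 + (1/3)*2 = 4 + 2/3 = 14/3)
f = -12431 (f = -11674 - 757 = -12431)
I(C) = sqrt(14/3 + C) (I(C) = sqrt(C + 14/3) = sqrt(14/3 + C))
sqrt(f + I(1/((-423 - 1*1084) + 2032))) = sqrt(-12431 + sqrt(42 + 9/((-423 - 1*1084) + 2032))/3) = sqrt(-12431 + sqrt(42 + 9/((-423 - 1084) + 2032))/3) = sqrt(-12431 + sqrt(42 + 9/(-1507 + 2032))/3) = sqrt(-12431 + sqrt(42 + 9/525)/3) = sqrt(-12431 + sqrt(42 + 9*(1/525))/3) = sqrt(-12431 + sqrt(42 + 3/175)/3) = sqrt(-12431 + sqrt(7353/175)/3) = sqrt(-12431 + (3*sqrt(5719)/35)/3) = sqrt(-12431 + sqrt(5719)/35)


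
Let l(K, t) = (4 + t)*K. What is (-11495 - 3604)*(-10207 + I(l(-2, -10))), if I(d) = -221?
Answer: 157452372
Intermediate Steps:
l(K, t) = K*(4 + t)
(-11495 - 3604)*(-10207 + I(l(-2, -10))) = (-11495 - 3604)*(-10207 - 221) = -15099*(-10428) = 157452372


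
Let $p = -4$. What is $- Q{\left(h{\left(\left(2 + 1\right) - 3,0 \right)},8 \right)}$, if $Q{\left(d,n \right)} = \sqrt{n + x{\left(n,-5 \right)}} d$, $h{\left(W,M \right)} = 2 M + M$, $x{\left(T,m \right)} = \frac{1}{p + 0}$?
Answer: $0$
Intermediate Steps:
$x{\left(T,m \right)} = - \frac{1}{4}$ ($x{\left(T,m \right)} = \frac{1}{-4 + 0} = \frac{1}{-4} = - \frac{1}{4}$)
$h{\left(W,M \right)} = 3 M$
$Q{\left(d,n \right)} = d \sqrt{- \frac{1}{4} + n}$ ($Q{\left(d,n \right)} = \sqrt{n - \frac{1}{4}} d = \sqrt{- \frac{1}{4} + n} d = d \sqrt{- \frac{1}{4} + n}$)
$- Q{\left(h{\left(\left(2 + 1\right) - 3,0 \right)},8 \right)} = - \frac{3 \cdot 0 \sqrt{-1 + 4 \cdot 8}}{2} = - \frac{0 \sqrt{-1 + 32}}{2} = - \frac{0 \sqrt{31}}{2} = \left(-1\right) 0 = 0$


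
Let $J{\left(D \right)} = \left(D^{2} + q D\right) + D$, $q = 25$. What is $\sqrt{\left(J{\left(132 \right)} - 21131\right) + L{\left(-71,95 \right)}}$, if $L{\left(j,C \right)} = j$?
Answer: $i \sqrt{346} \approx 18.601 i$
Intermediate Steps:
$J{\left(D \right)} = D^{2} + 26 D$ ($J{\left(D \right)} = \left(D^{2} + 25 D\right) + D = D^{2} + 26 D$)
$\sqrt{\left(J{\left(132 \right)} - 21131\right) + L{\left(-71,95 \right)}} = \sqrt{\left(132 \left(26 + 132\right) - 21131\right) - 71} = \sqrt{\left(132 \cdot 158 - 21131\right) - 71} = \sqrt{\left(20856 - 21131\right) - 71} = \sqrt{-275 - 71} = \sqrt{-346} = i \sqrt{346}$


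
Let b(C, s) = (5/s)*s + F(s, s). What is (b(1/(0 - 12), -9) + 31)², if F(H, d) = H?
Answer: 729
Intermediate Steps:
b(C, s) = 5 + s (b(C, s) = (5/s)*s + s = 5 + s)
(b(1/(0 - 12), -9) + 31)² = ((5 - 9) + 31)² = (-4 + 31)² = 27² = 729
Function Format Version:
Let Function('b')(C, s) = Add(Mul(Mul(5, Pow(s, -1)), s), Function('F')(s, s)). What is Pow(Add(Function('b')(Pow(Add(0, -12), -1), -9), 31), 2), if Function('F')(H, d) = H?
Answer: 729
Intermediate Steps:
Function('b')(C, s) = Add(5, s) (Function('b')(C, s) = Add(Mul(Mul(5, Pow(s, -1)), s), s) = Add(5, s))
Pow(Add(Function('b')(Pow(Add(0, -12), -1), -9), 31), 2) = Pow(Add(Add(5, -9), 31), 2) = Pow(Add(-4, 31), 2) = Pow(27, 2) = 729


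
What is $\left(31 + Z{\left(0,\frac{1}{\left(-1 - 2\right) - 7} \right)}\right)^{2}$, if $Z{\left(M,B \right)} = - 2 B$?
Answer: $\frac{24336}{25} \approx 973.44$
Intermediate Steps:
$\left(31 + Z{\left(0,\frac{1}{\left(-1 - 2\right) - 7} \right)}\right)^{2} = \left(31 - \frac{2}{\left(-1 - 2\right) - 7}\right)^{2} = \left(31 - \frac{2}{-3 - 7}\right)^{2} = \left(31 - \frac{2}{-10}\right)^{2} = \left(31 - - \frac{1}{5}\right)^{2} = \left(31 + \frac{1}{5}\right)^{2} = \left(\frac{156}{5}\right)^{2} = \frac{24336}{25}$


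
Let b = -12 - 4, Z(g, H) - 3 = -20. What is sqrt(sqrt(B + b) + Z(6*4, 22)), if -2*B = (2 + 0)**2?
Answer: sqrt(-17 + 3*I*sqrt(2)) ≈ 0.5106 + 4.1546*I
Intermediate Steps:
Z(g, H) = -17 (Z(g, H) = 3 - 20 = -17)
B = -2 (B = -(2 + 0)**2/2 = -1/2*2**2 = -1/2*4 = -2)
b = -16
sqrt(sqrt(B + b) + Z(6*4, 22)) = sqrt(sqrt(-2 - 16) - 17) = sqrt(sqrt(-18) - 17) = sqrt(3*I*sqrt(2) - 17) = sqrt(-17 + 3*I*sqrt(2))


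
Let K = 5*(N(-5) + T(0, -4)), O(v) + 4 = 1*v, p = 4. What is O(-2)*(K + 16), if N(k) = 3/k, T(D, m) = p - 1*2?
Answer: -138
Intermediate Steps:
T(D, m) = 2 (T(D, m) = 4 - 1*2 = 4 - 2 = 2)
O(v) = -4 + v (O(v) = -4 + 1*v = -4 + v)
K = 7 (K = 5*(3/(-5) + 2) = 5*(3*(-⅕) + 2) = 5*(-⅗ + 2) = 5*(7/5) = 7)
O(-2)*(K + 16) = (-4 - 2)*(7 + 16) = -6*23 = -138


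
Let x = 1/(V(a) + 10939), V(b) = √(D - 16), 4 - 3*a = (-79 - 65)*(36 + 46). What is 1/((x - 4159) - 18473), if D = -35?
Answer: (-√51 + 10939*I)/(-247571447*I + 22632*√51) ≈ -4.4185e-5 + 1.1102e-16*I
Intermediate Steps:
a = 11812/3 (a = 4/3 - (-79 - 65)*(36 + 46)/3 = 4/3 - (-48)*82 = 4/3 - ⅓*(-11808) = 4/3 + 3936 = 11812/3 ≈ 3937.3)
V(b) = I*√51 (V(b) = √(-35 - 16) = √(-51) = I*√51)
x = 1/(10939 + I*√51) (x = 1/(I*√51 + 10939) = 1/(10939 + I*√51) ≈ 9.1416e-5 - 5.97e-8*I)
1/((x - 4159) - 18473) = 1/(((10939/119661772 - I*√51/119661772) - 4159) - 18473) = 1/((-497673298809/119661772 - I*√51/119661772) - 18473) = 1/(-2708185212965/119661772 - I*√51/119661772)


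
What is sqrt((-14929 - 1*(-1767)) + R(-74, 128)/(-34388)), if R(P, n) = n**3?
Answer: I*sqrt(977289783194)/8597 ≈ 114.99*I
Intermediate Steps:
sqrt((-14929 - 1*(-1767)) + R(-74, 128)/(-34388)) = sqrt((-14929 - 1*(-1767)) + 128**3/(-34388)) = sqrt((-14929 + 1767) + 2097152*(-1/34388)) = sqrt(-13162 - 524288/8597) = sqrt(-113678002/8597) = I*sqrt(977289783194)/8597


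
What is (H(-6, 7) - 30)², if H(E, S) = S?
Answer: 529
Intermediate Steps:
(H(-6, 7) - 30)² = (7 - 30)² = (-23)² = 529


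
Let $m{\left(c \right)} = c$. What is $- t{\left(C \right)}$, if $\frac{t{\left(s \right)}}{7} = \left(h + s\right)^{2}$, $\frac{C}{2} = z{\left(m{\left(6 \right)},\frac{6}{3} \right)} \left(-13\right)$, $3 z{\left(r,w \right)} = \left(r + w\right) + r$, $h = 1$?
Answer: $- \frac{912247}{9} \approx -1.0136 \cdot 10^{5}$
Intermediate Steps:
$z{\left(r,w \right)} = \frac{w}{3} + \frac{2 r}{3}$ ($z{\left(r,w \right)} = \frac{\left(r + w\right) + r}{3} = \frac{w + 2 r}{3} = \frac{w}{3} + \frac{2 r}{3}$)
$C = - \frac{364}{3}$ ($C = 2 \left(\frac{6 \cdot \frac{1}{3}}{3} + \frac{2}{3} \cdot 6\right) \left(-13\right) = 2 \left(\frac{6 \cdot \frac{1}{3}}{3} + 4\right) \left(-13\right) = 2 \left(\frac{1}{3} \cdot 2 + 4\right) \left(-13\right) = 2 \left(\frac{2}{3} + 4\right) \left(-13\right) = 2 \cdot \frac{14}{3} \left(-13\right) = 2 \left(- \frac{182}{3}\right) = - \frac{364}{3} \approx -121.33$)
$t{\left(s \right)} = 7 \left(1 + s\right)^{2}$
$- t{\left(C \right)} = - 7 \left(1 - \frac{364}{3}\right)^{2} = - 7 \left(- \frac{361}{3}\right)^{2} = - \frac{7 \cdot 130321}{9} = \left(-1\right) \frac{912247}{9} = - \frac{912247}{9}$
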